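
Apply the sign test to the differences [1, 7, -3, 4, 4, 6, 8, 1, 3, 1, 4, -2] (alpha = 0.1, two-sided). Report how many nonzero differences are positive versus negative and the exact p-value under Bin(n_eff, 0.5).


Step 1: Discard zero differences. Original n = 12; n_eff = number of nonzero differences = 12.
Nonzero differences (with sign): +1, +7, -3, +4, +4, +6, +8, +1, +3, +1, +4, -2
Step 2: Count signs: positive = 10, negative = 2.
Step 3: Under H0: P(positive) = 0.5, so the number of positives S ~ Bin(12, 0.5).
Step 4: Two-sided exact p-value = sum of Bin(12,0.5) probabilities at or below the observed probability = 0.038574.
Step 5: alpha = 0.1. reject H0.

n_eff = 12, pos = 10, neg = 2, p = 0.038574, reject H0.


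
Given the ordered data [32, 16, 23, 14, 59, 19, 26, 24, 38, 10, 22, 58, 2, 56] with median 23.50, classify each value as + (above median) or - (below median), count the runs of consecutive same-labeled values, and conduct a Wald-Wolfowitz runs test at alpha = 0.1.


Step 1: Compute median = 23.50; label A = above, B = below.
Labels in order: ABBBABAAABBABA  (n_A = 7, n_B = 7)
Step 2: Count runs R = 9.
Step 3: Under H0 (random ordering), E[R] = 2*n_A*n_B/(n_A+n_B) + 1 = 2*7*7/14 + 1 = 8.0000.
        Var[R] = 2*n_A*n_B*(2*n_A*n_B - n_A - n_B) / ((n_A+n_B)^2 * (n_A+n_B-1)) = 8232/2548 = 3.2308.
        SD[R] = 1.7974.
Step 4: Continuity-corrected z = (R - 0.5 - E[R]) / SD[R] = (9 - 0.5 - 8.0000) / 1.7974 = 0.2782.
Step 5: Two-sided p-value via normal approximation = 2*(1 - Phi(|z|)) = 0.780879.
Step 6: alpha = 0.1. fail to reject H0.

R = 9, z = 0.2782, p = 0.780879, fail to reject H0.


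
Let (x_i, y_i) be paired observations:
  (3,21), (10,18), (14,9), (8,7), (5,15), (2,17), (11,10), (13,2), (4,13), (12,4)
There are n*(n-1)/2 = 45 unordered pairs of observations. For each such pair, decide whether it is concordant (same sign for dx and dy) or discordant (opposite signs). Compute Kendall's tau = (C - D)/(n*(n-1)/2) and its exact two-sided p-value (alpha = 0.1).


Step 1: Enumerate the 45 unordered pairs (i,j) with i<j and classify each by sign(x_j-x_i) * sign(y_j-y_i).
  (1,2):dx=+7,dy=-3->D; (1,3):dx=+11,dy=-12->D; (1,4):dx=+5,dy=-14->D; (1,5):dx=+2,dy=-6->D
  (1,6):dx=-1,dy=-4->C; (1,7):dx=+8,dy=-11->D; (1,8):dx=+10,dy=-19->D; (1,9):dx=+1,dy=-8->D
  (1,10):dx=+9,dy=-17->D; (2,3):dx=+4,dy=-9->D; (2,4):dx=-2,dy=-11->C; (2,5):dx=-5,dy=-3->C
  (2,6):dx=-8,dy=-1->C; (2,7):dx=+1,dy=-8->D; (2,8):dx=+3,dy=-16->D; (2,9):dx=-6,dy=-5->C
  (2,10):dx=+2,dy=-14->D; (3,4):dx=-6,dy=-2->C; (3,5):dx=-9,dy=+6->D; (3,6):dx=-12,dy=+8->D
  (3,7):dx=-3,dy=+1->D; (3,8):dx=-1,dy=-7->C; (3,9):dx=-10,dy=+4->D; (3,10):dx=-2,dy=-5->C
  (4,5):dx=-3,dy=+8->D; (4,6):dx=-6,dy=+10->D; (4,7):dx=+3,dy=+3->C; (4,8):dx=+5,dy=-5->D
  (4,9):dx=-4,dy=+6->D; (4,10):dx=+4,dy=-3->D; (5,6):dx=-3,dy=+2->D; (5,7):dx=+6,dy=-5->D
  (5,8):dx=+8,dy=-13->D; (5,9):dx=-1,dy=-2->C; (5,10):dx=+7,dy=-11->D; (6,7):dx=+9,dy=-7->D
  (6,8):dx=+11,dy=-15->D; (6,9):dx=+2,dy=-4->D; (6,10):dx=+10,dy=-13->D; (7,8):dx=+2,dy=-8->D
  (7,9):dx=-7,dy=+3->D; (7,10):dx=+1,dy=-6->D; (8,9):dx=-9,dy=+11->D; (8,10):dx=-1,dy=+2->D
  (9,10):dx=+8,dy=-9->D
Step 2: C = 10, D = 35, total pairs = 45.
Step 3: tau = (C - D)/(n(n-1)/2) = (10 - 35)/45 = -0.555556.
Step 4: Exact two-sided p-value (enumerate n! = 3628800 permutations of y under H0): p = 0.028609.
Step 5: alpha = 0.1. reject H0.

tau_b = -0.5556 (C=10, D=35), p = 0.028609, reject H0.


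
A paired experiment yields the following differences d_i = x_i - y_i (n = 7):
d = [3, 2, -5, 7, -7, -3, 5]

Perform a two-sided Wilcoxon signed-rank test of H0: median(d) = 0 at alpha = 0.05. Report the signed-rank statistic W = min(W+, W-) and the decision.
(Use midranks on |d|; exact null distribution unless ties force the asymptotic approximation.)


Step 1: Drop any zero differences (none here) and take |d_i|.
|d| = [3, 2, 5, 7, 7, 3, 5]
Step 2: Midrank |d_i| (ties get averaged ranks).
ranks: |3|->2.5, |2|->1, |5|->4.5, |7|->6.5, |7|->6.5, |3|->2.5, |5|->4.5
Step 3: Attach original signs; sum ranks with positive sign and with negative sign.
W+ = 2.5 + 1 + 6.5 + 4.5 = 14.5
W- = 4.5 + 6.5 + 2.5 = 13.5
(Check: W+ + W- = 28 should equal n(n+1)/2 = 28.)
Step 4: Test statistic W = min(W+, W-) = 13.5.
Step 5: Ties in |d|, so use the tie-corrected normal approximation.
        E[W] = n(n+1)/4 = 7*8/4 = 14.
        Tie groups: |d|=3 (t=2), |d|=5 (t=2), |d|=7 (t=2); sum(t^3 - t) = 18.
        Var[W] = n(n+1)(2n+1)/24 - sum(t^3-t)/48 = 840/24 - 18/48 = 34.625.
        z = (W - E[W]) / sqrt(Var[W]) = (13.5 - 14) / 5.8843 = -0.0850.
        Two-sided p = 2*Phi(z) = 0.932284.
Step 6: alpha = 0.05. fail to reject H0.

W+ = 14.5, W- = 13.5, W = min = 13.5, p = 0.932284, fail to reject H0.


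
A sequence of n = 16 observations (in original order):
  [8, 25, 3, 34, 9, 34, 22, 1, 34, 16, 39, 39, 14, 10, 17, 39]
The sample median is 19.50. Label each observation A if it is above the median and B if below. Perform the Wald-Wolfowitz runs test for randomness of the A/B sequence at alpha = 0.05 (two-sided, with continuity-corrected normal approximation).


Step 1: Compute median = 19.50; label A = above, B = below.
Labels in order: BABABAABABAABBBA  (n_A = 8, n_B = 8)
Step 2: Count runs R = 12.
Step 3: Under H0 (random ordering), E[R] = 2*n_A*n_B/(n_A+n_B) + 1 = 2*8*8/16 + 1 = 9.0000.
        Var[R] = 2*n_A*n_B*(2*n_A*n_B - n_A - n_B) / ((n_A+n_B)^2 * (n_A+n_B-1)) = 14336/3840 = 3.7333.
        SD[R] = 1.9322.
Step 4: Continuity-corrected z = (R - 0.5 - E[R]) / SD[R] = (12 - 0.5 - 9.0000) / 1.9322 = 1.2939.
Step 5: Two-sided p-value via normal approximation = 2*(1 - Phi(|z|)) = 0.195709.
Step 6: alpha = 0.05. fail to reject H0.

R = 12, z = 1.2939, p = 0.195709, fail to reject H0.


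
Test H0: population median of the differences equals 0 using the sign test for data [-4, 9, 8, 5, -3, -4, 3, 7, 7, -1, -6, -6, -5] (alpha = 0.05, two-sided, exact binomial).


Step 1: Discard zero differences. Original n = 13; n_eff = number of nonzero differences = 13.
Nonzero differences (with sign): -4, +9, +8, +5, -3, -4, +3, +7, +7, -1, -6, -6, -5
Step 2: Count signs: positive = 6, negative = 7.
Step 3: Under H0: P(positive) = 0.5, so the number of positives S ~ Bin(13, 0.5).
Step 4: Two-sided exact p-value = sum of Bin(13,0.5) probabilities at or below the observed probability = 1.000000.
Step 5: alpha = 0.05. fail to reject H0.

n_eff = 13, pos = 6, neg = 7, p = 1.000000, fail to reject H0.


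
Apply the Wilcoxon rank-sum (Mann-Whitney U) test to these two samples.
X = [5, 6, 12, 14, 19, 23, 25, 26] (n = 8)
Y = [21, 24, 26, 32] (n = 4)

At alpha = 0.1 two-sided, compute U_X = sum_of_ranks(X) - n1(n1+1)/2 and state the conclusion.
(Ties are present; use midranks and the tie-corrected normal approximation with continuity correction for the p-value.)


Step 1: Combine and sort all 12 observations; assign midranks.
sorted (value, group): (5,X), (6,X), (12,X), (14,X), (19,X), (21,Y), (23,X), (24,Y), (25,X), (26,X), (26,Y), (32,Y)
ranks: 5->1, 6->2, 12->3, 14->4, 19->5, 21->6, 23->7, 24->8, 25->9, 26->10.5, 26->10.5, 32->12
Step 2: Rank sum for X: R1 = 1 + 2 + 3 + 4 + 5 + 7 + 9 + 10.5 = 41.5.
Step 3: U_X = R1 - n1(n1+1)/2 = 41.5 - 8*9/2 = 41.5 - 36 = 5.5.
       U_Y = n1*n2 - U_X = 32 - 5.5 = 26.5.
Step 4: Ties are present, so use the tie-corrected normal approximation (with continuity correction) for the p-value.
Step 5: p-value = 0.088869; compare to alpha = 0.1. reject H0.

U_X = 5.5, p = 0.088869, reject H0 at alpha = 0.1.


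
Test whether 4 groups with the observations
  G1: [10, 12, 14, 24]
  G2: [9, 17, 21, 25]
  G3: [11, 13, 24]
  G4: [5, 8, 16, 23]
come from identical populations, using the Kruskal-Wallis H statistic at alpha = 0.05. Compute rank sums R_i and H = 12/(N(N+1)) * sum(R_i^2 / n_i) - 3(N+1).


Step 1: Combine all N = 15 observations and assign midranks.
sorted (value, group, rank): (5,G4,1), (8,G4,2), (9,G2,3), (10,G1,4), (11,G3,5), (12,G1,6), (13,G3,7), (14,G1,8), (16,G4,9), (17,G2,10), (21,G2,11), (23,G4,12), (24,G1,13.5), (24,G3,13.5), (25,G2,15)
Step 2: Sum ranks within each group.
R_1 = 31.5 (n_1 = 4)
R_2 = 39 (n_2 = 4)
R_3 = 25.5 (n_3 = 3)
R_4 = 24 (n_4 = 4)
Step 3: H = 12/(N(N+1)) * sum(R_i^2/n_i) - 3(N+1)
     = 12/(15*16) * (31.5^2/4 + 39^2/4 + 25.5^2/3 + 24^2/4) - 3*16
     = 0.050000 * 989.062 - 48
     = 1.453125.
Step 4: Ties present; correction factor C = 1 - 6/(15^3 - 15) = 0.998214. Corrected H = 1.453125 / 0.998214 = 1.455725.
Step 5: Under H0, H ~ chi^2(3); p-value = 0.692526.
Step 6: alpha = 0.05. fail to reject H0.

H = 1.4557, df = 3, p = 0.692526, fail to reject H0.


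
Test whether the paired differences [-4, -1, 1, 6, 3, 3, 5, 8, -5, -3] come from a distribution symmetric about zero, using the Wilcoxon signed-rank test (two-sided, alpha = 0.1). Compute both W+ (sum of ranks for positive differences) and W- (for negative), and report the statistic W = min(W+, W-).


Step 1: Drop any zero differences (none here) and take |d_i|.
|d| = [4, 1, 1, 6, 3, 3, 5, 8, 5, 3]
Step 2: Midrank |d_i| (ties get averaged ranks).
ranks: |4|->6, |1|->1.5, |1|->1.5, |6|->9, |3|->4, |3|->4, |5|->7.5, |8|->10, |5|->7.5, |3|->4
Step 3: Attach original signs; sum ranks with positive sign and with negative sign.
W+ = 1.5 + 9 + 4 + 4 + 7.5 + 10 = 36
W- = 6 + 1.5 + 7.5 + 4 = 19
(Check: W+ + W- = 55 should equal n(n+1)/2 = 55.)
Step 4: Test statistic W = min(W+, W-) = 19.
Step 5: Ties in |d|, so use the tie-corrected normal approximation.
        E[W] = n(n+1)/4 = 10*11/4 = 27.5.
        Tie groups: |d|=1 (t=2), |d|=3 (t=3), |d|=5 (t=2); sum(t^3 - t) = 36.
        Var[W] = n(n+1)(2n+1)/24 - sum(t^3-t)/48 = 2310/24 - 36/48 = 95.5.
        z = (W - E[W]) / sqrt(Var[W]) = (19 - 27.5) / 9.7724 = -0.8698.
        Two-sided p = 2*Phi(z) = 0.384412.
Step 6: alpha = 0.1. fail to reject H0.

W+ = 36, W- = 19, W = min = 19, p = 0.384412, fail to reject H0.


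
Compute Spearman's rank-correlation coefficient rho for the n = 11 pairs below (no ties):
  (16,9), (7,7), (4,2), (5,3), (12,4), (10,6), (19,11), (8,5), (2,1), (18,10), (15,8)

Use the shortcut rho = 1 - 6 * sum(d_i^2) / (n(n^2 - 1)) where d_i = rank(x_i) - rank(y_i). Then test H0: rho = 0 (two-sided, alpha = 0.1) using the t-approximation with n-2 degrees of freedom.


Step 1: Rank x and y separately (midranks; no ties here).
rank(x): 16->9, 7->4, 4->2, 5->3, 12->7, 10->6, 19->11, 8->5, 2->1, 18->10, 15->8
rank(y): 9->9, 7->7, 2->2, 3->3, 4->4, 6->6, 11->11, 5->5, 1->1, 10->10, 8->8
Step 2: d_i = R_x(i) - R_y(i); compute d_i^2.
  (9-9)^2=0, (4-7)^2=9, (2-2)^2=0, (3-3)^2=0, (7-4)^2=9, (6-6)^2=0, (11-11)^2=0, (5-5)^2=0, (1-1)^2=0, (10-10)^2=0, (8-8)^2=0
sum(d^2) = 18.
Step 3: rho = 1 - 6*18 / (11*(11^2 - 1)) = 1 - 108/1320 = 0.918182.
Step 4: Under H0, t = rho * sqrt((n-2)/(1-rho^2)) = 6.9531 ~ t(9).
Step 5: Two-sided p-value from the t-distribution with 9 df = 0.000067.
Step 6: alpha = 0.1. reject H0.

rho = 0.9182, p = 0.000067, reject H0 at alpha = 0.1.


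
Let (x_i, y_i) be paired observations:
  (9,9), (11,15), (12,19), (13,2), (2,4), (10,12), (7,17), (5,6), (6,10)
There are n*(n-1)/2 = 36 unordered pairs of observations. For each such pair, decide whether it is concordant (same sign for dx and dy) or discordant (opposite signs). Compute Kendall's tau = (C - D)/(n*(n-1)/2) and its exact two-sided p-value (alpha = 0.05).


Step 1: Enumerate the 36 unordered pairs (i,j) with i<j and classify each by sign(x_j-x_i) * sign(y_j-y_i).
  (1,2):dx=+2,dy=+6->C; (1,3):dx=+3,dy=+10->C; (1,4):dx=+4,dy=-7->D; (1,5):dx=-7,dy=-5->C
  (1,6):dx=+1,dy=+3->C; (1,7):dx=-2,dy=+8->D; (1,8):dx=-4,dy=-3->C; (1,9):dx=-3,dy=+1->D
  (2,3):dx=+1,dy=+4->C; (2,4):dx=+2,dy=-13->D; (2,5):dx=-9,dy=-11->C; (2,6):dx=-1,dy=-3->C
  (2,7):dx=-4,dy=+2->D; (2,8):dx=-6,dy=-9->C; (2,9):dx=-5,dy=-5->C; (3,4):dx=+1,dy=-17->D
  (3,5):dx=-10,dy=-15->C; (3,6):dx=-2,dy=-7->C; (3,7):dx=-5,dy=-2->C; (3,8):dx=-7,dy=-13->C
  (3,9):dx=-6,dy=-9->C; (4,5):dx=-11,dy=+2->D; (4,6):dx=-3,dy=+10->D; (4,7):dx=-6,dy=+15->D
  (4,8):dx=-8,dy=+4->D; (4,9):dx=-7,dy=+8->D; (5,6):dx=+8,dy=+8->C; (5,7):dx=+5,dy=+13->C
  (5,8):dx=+3,dy=+2->C; (5,9):dx=+4,dy=+6->C; (6,7):dx=-3,dy=+5->D; (6,8):dx=-5,dy=-6->C
  (6,9):dx=-4,dy=-2->C; (7,8):dx=-2,dy=-11->C; (7,9):dx=-1,dy=-7->C; (8,9):dx=+1,dy=+4->C
Step 2: C = 24, D = 12, total pairs = 36.
Step 3: tau = (C - D)/(n(n-1)/2) = (24 - 12)/36 = 0.333333.
Step 4: Exact two-sided p-value (enumerate n! = 362880 permutations of y under H0): p = 0.259518.
Step 5: alpha = 0.05. fail to reject H0.

tau_b = 0.3333 (C=24, D=12), p = 0.259518, fail to reject H0.


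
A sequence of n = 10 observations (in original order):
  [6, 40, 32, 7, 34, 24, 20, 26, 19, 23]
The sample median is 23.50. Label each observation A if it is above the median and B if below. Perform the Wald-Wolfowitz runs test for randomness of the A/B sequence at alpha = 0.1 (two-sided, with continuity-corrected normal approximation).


Step 1: Compute median = 23.50; label A = above, B = below.
Labels in order: BAABAABABB  (n_A = 5, n_B = 5)
Step 2: Count runs R = 7.
Step 3: Under H0 (random ordering), E[R] = 2*n_A*n_B/(n_A+n_B) + 1 = 2*5*5/10 + 1 = 6.0000.
        Var[R] = 2*n_A*n_B*(2*n_A*n_B - n_A - n_B) / ((n_A+n_B)^2 * (n_A+n_B-1)) = 2000/900 = 2.2222.
        SD[R] = 1.4907.
Step 4: Continuity-corrected z = (R - 0.5 - E[R]) / SD[R] = (7 - 0.5 - 6.0000) / 1.4907 = 0.3354.
Step 5: Two-sided p-value via normal approximation = 2*(1 - Phi(|z|)) = 0.737316.
Step 6: alpha = 0.1. fail to reject H0.

R = 7, z = 0.3354, p = 0.737316, fail to reject H0.


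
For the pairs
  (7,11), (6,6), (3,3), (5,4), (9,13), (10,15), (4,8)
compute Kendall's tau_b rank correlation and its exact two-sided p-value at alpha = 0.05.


Step 1: Enumerate the 21 unordered pairs (i,j) with i<j and classify each by sign(x_j-x_i) * sign(y_j-y_i).
  (1,2):dx=-1,dy=-5->C; (1,3):dx=-4,dy=-8->C; (1,4):dx=-2,dy=-7->C; (1,5):dx=+2,dy=+2->C
  (1,6):dx=+3,dy=+4->C; (1,7):dx=-3,dy=-3->C; (2,3):dx=-3,dy=-3->C; (2,4):dx=-1,dy=-2->C
  (2,5):dx=+3,dy=+7->C; (2,6):dx=+4,dy=+9->C; (2,7):dx=-2,dy=+2->D; (3,4):dx=+2,dy=+1->C
  (3,5):dx=+6,dy=+10->C; (3,6):dx=+7,dy=+12->C; (3,7):dx=+1,dy=+5->C; (4,5):dx=+4,dy=+9->C
  (4,6):dx=+5,dy=+11->C; (4,7):dx=-1,dy=+4->D; (5,6):dx=+1,dy=+2->C; (5,7):dx=-5,dy=-5->C
  (6,7):dx=-6,dy=-7->C
Step 2: C = 19, D = 2, total pairs = 21.
Step 3: tau = (C - D)/(n(n-1)/2) = (19 - 2)/21 = 0.809524.
Step 4: Exact two-sided p-value (enumerate n! = 5040 permutations of y under H0): p = 0.010714.
Step 5: alpha = 0.05. reject H0.

tau_b = 0.8095 (C=19, D=2), p = 0.010714, reject H0.


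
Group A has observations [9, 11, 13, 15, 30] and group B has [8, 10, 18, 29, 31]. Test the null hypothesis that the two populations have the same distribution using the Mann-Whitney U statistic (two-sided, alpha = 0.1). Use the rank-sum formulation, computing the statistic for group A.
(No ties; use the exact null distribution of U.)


Step 1: Combine and sort all 10 observations; assign midranks.
sorted (value, group): (8,Y), (9,X), (10,Y), (11,X), (13,X), (15,X), (18,Y), (29,Y), (30,X), (31,Y)
ranks: 8->1, 9->2, 10->3, 11->4, 13->5, 15->6, 18->7, 29->8, 30->9, 31->10
Step 2: Rank sum for X: R1 = 2 + 4 + 5 + 6 + 9 = 26.
Step 3: U_X = R1 - n1(n1+1)/2 = 26 - 5*6/2 = 26 - 15 = 11.
       U_Y = n1*n2 - U_X = 25 - 11 = 14.
Step 4: No ties, so the exact null distribution of U (based on enumerating the C(10,5) = 252 equally likely rank assignments) gives the two-sided p-value.
Step 5: p-value = 0.841270; compare to alpha = 0.1. fail to reject H0.

U_X = 11, p = 0.841270, fail to reject H0 at alpha = 0.1.


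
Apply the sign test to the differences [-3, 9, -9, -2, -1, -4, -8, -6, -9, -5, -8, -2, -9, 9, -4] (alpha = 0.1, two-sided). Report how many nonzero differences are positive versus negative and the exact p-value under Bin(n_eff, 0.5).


Step 1: Discard zero differences. Original n = 15; n_eff = number of nonzero differences = 15.
Nonzero differences (with sign): -3, +9, -9, -2, -1, -4, -8, -6, -9, -5, -8, -2, -9, +9, -4
Step 2: Count signs: positive = 2, negative = 13.
Step 3: Under H0: P(positive) = 0.5, so the number of positives S ~ Bin(15, 0.5).
Step 4: Two-sided exact p-value = sum of Bin(15,0.5) probabilities at or below the observed probability = 0.007385.
Step 5: alpha = 0.1. reject H0.

n_eff = 15, pos = 2, neg = 13, p = 0.007385, reject H0.


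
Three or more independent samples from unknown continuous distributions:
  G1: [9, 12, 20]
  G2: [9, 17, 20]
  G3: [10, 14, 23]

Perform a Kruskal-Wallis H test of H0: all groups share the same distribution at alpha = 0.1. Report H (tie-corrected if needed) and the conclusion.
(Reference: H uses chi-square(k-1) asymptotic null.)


Step 1: Combine all N = 9 observations and assign midranks.
sorted (value, group, rank): (9,G1,1.5), (9,G2,1.5), (10,G3,3), (12,G1,4), (14,G3,5), (17,G2,6), (20,G1,7.5), (20,G2,7.5), (23,G3,9)
Step 2: Sum ranks within each group.
R_1 = 13 (n_1 = 3)
R_2 = 15 (n_2 = 3)
R_3 = 17 (n_3 = 3)
Step 3: H = 12/(N(N+1)) * sum(R_i^2/n_i) - 3(N+1)
     = 12/(9*10) * (13^2/3 + 15^2/3 + 17^2/3) - 3*10
     = 0.133333 * 227.667 - 30
     = 0.355556.
Step 4: Ties present; correction factor C = 1 - 12/(9^3 - 9) = 0.983333. Corrected H = 0.355556 / 0.983333 = 0.361582.
Step 5: Under H0, H ~ chi^2(2); p-value = 0.834610.
Step 6: alpha = 0.1. fail to reject H0.

H = 0.3616, df = 2, p = 0.834610, fail to reject H0.


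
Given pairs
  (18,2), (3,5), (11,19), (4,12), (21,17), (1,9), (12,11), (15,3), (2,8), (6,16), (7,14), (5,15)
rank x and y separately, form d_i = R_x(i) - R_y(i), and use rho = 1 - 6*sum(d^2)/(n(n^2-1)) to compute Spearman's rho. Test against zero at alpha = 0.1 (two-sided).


Step 1: Rank x and y separately (midranks; no ties here).
rank(x): 18->11, 3->3, 11->8, 4->4, 21->12, 1->1, 12->9, 15->10, 2->2, 6->6, 7->7, 5->5
rank(y): 2->1, 5->3, 19->12, 12->7, 17->11, 9->5, 11->6, 3->2, 8->4, 16->10, 14->8, 15->9
Step 2: d_i = R_x(i) - R_y(i); compute d_i^2.
  (11-1)^2=100, (3-3)^2=0, (8-12)^2=16, (4-7)^2=9, (12-11)^2=1, (1-5)^2=16, (9-6)^2=9, (10-2)^2=64, (2-4)^2=4, (6-10)^2=16, (7-8)^2=1, (5-9)^2=16
sum(d^2) = 252.
Step 3: rho = 1 - 6*252 / (12*(12^2 - 1)) = 1 - 1512/1716 = 0.118881.
Step 4: Under H0, t = rho * sqrt((n-2)/(1-rho^2)) = 0.3786 ~ t(10).
Step 5: Two-sided p-value from the t-distribution with 10 df = 0.712884.
Step 6: alpha = 0.1. fail to reject H0.

rho = 0.1189, p = 0.712884, fail to reject H0 at alpha = 0.1.


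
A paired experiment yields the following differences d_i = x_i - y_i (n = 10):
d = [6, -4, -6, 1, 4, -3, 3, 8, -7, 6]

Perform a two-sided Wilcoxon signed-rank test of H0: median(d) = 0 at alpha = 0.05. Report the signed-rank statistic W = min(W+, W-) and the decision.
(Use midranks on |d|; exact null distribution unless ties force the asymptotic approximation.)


Step 1: Drop any zero differences (none here) and take |d_i|.
|d| = [6, 4, 6, 1, 4, 3, 3, 8, 7, 6]
Step 2: Midrank |d_i| (ties get averaged ranks).
ranks: |6|->7, |4|->4.5, |6|->7, |1|->1, |4|->4.5, |3|->2.5, |3|->2.5, |8|->10, |7|->9, |6|->7
Step 3: Attach original signs; sum ranks with positive sign and with negative sign.
W+ = 7 + 1 + 4.5 + 2.5 + 10 + 7 = 32
W- = 4.5 + 7 + 2.5 + 9 = 23
(Check: W+ + W- = 55 should equal n(n+1)/2 = 55.)
Step 4: Test statistic W = min(W+, W-) = 23.
Step 5: Ties in |d|, so use the tie-corrected normal approximation.
        E[W] = n(n+1)/4 = 10*11/4 = 27.5.
        Tie groups: |d|=3 (t=2), |d|=4 (t=2), |d|=6 (t=3); sum(t^3 - t) = 36.
        Var[W] = n(n+1)(2n+1)/24 - sum(t^3-t)/48 = 2310/24 - 36/48 = 95.5.
        z = (W - E[W]) / sqrt(Var[W]) = (23 - 27.5) / 9.7724 = -0.4605.
        Two-sided p = 2*Phi(z) = 0.645172.
Step 6: alpha = 0.05. fail to reject H0.

W+ = 32, W- = 23, W = min = 23, p = 0.645172, fail to reject H0.


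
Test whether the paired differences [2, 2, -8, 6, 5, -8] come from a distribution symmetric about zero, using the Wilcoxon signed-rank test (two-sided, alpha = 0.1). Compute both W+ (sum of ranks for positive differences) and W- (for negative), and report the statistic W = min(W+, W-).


Step 1: Drop any zero differences (none here) and take |d_i|.
|d| = [2, 2, 8, 6, 5, 8]
Step 2: Midrank |d_i| (ties get averaged ranks).
ranks: |2|->1.5, |2|->1.5, |8|->5.5, |6|->4, |5|->3, |8|->5.5
Step 3: Attach original signs; sum ranks with positive sign and with negative sign.
W+ = 1.5 + 1.5 + 4 + 3 = 10
W- = 5.5 + 5.5 = 11
(Check: W+ + W- = 21 should equal n(n+1)/2 = 21.)
Step 4: Test statistic W = min(W+, W-) = 10.
Step 5: Ties in |d|, so use the tie-corrected normal approximation.
        E[W] = n(n+1)/4 = 6*7/4 = 10.5.
        Tie groups: |d|=2 (t=2), |d|=8 (t=2); sum(t^3 - t) = 12.
        Var[W] = n(n+1)(2n+1)/24 - sum(t^3-t)/48 = 546/24 - 12/48 = 22.5.
        z = (W - E[W]) / sqrt(Var[W]) = (10 - 10.5) / 4.7434 = -0.1054.
        Two-sided p = 2*Phi(z) = 0.916051.
Step 6: alpha = 0.1. fail to reject H0.

W+ = 10, W- = 11, W = min = 10, p = 0.916051, fail to reject H0.


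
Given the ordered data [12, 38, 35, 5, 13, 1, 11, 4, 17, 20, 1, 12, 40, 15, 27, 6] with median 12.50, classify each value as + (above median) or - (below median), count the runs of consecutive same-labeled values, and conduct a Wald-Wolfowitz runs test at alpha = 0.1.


Step 1: Compute median = 12.50; label A = above, B = below.
Labels in order: BAABABBBAABBAAAB  (n_A = 8, n_B = 8)
Step 2: Count runs R = 9.
Step 3: Under H0 (random ordering), E[R] = 2*n_A*n_B/(n_A+n_B) + 1 = 2*8*8/16 + 1 = 9.0000.
        Var[R] = 2*n_A*n_B*(2*n_A*n_B - n_A - n_B) / ((n_A+n_B)^2 * (n_A+n_B-1)) = 14336/3840 = 3.7333.
        SD[R] = 1.9322.
Step 4: R = E[R], so z = 0 with no continuity correction.
Step 5: Two-sided p-value via normal approximation = 2*(1 - Phi(|z|)) = 1.000000.
Step 6: alpha = 0.1. fail to reject H0.

R = 9, z = 0.0000, p = 1.000000, fail to reject H0.


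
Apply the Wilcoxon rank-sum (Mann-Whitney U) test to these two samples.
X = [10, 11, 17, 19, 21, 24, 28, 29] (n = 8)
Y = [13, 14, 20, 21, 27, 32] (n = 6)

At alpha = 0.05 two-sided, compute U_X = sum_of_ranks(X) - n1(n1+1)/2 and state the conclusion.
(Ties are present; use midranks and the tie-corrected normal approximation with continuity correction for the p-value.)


Step 1: Combine and sort all 14 observations; assign midranks.
sorted (value, group): (10,X), (11,X), (13,Y), (14,Y), (17,X), (19,X), (20,Y), (21,X), (21,Y), (24,X), (27,Y), (28,X), (29,X), (32,Y)
ranks: 10->1, 11->2, 13->3, 14->4, 17->5, 19->6, 20->7, 21->8.5, 21->8.5, 24->10, 27->11, 28->12, 29->13, 32->14
Step 2: Rank sum for X: R1 = 1 + 2 + 5 + 6 + 8.5 + 10 + 12 + 13 = 57.5.
Step 3: U_X = R1 - n1(n1+1)/2 = 57.5 - 8*9/2 = 57.5 - 36 = 21.5.
       U_Y = n1*n2 - U_X = 48 - 21.5 = 26.5.
Step 4: Ties are present, so use the tie-corrected normal approximation (with continuity correction) for the p-value.
Step 5: p-value = 0.796034; compare to alpha = 0.05. fail to reject H0.

U_X = 21.5, p = 0.796034, fail to reject H0 at alpha = 0.05.


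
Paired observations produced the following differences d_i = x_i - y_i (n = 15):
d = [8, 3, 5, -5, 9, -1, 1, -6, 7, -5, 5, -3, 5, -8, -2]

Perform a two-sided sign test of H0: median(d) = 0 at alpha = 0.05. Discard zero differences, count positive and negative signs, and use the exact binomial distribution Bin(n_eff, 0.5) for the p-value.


Step 1: Discard zero differences. Original n = 15; n_eff = number of nonzero differences = 15.
Nonzero differences (with sign): +8, +3, +5, -5, +9, -1, +1, -6, +7, -5, +5, -3, +5, -8, -2
Step 2: Count signs: positive = 8, negative = 7.
Step 3: Under H0: P(positive) = 0.5, so the number of positives S ~ Bin(15, 0.5).
Step 4: Two-sided exact p-value = sum of Bin(15,0.5) probabilities at or below the observed probability = 1.000000.
Step 5: alpha = 0.05. fail to reject H0.

n_eff = 15, pos = 8, neg = 7, p = 1.000000, fail to reject H0.


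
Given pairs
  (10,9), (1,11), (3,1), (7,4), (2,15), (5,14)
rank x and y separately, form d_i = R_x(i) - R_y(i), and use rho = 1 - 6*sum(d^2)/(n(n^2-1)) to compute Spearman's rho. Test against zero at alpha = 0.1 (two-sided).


Step 1: Rank x and y separately (midranks; no ties here).
rank(x): 10->6, 1->1, 3->3, 7->5, 2->2, 5->4
rank(y): 9->3, 11->4, 1->1, 4->2, 15->6, 14->5
Step 2: d_i = R_x(i) - R_y(i); compute d_i^2.
  (6-3)^2=9, (1-4)^2=9, (3-1)^2=4, (5-2)^2=9, (2-6)^2=16, (4-5)^2=1
sum(d^2) = 48.
Step 3: rho = 1 - 6*48 / (6*(6^2 - 1)) = 1 - 288/210 = -0.371429.
Step 4: Under H0, t = rho * sqrt((n-2)/(1-rho^2)) = -0.8001 ~ t(4).
Step 5: Two-sided p-value from the t-distribution with 4 df = 0.468478.
Step 6: alpha = 0.1. fail to reject H0.

rho = -0.3714, p = 0.468478, fail to reject H0 at alpha = 0.1.


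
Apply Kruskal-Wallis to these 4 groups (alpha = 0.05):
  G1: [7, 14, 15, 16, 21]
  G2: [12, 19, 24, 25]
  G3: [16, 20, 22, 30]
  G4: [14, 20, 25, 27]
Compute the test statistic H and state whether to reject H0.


Step 1: Combine all N = 17 observations and assign midranks.
sorted (value, group, rank): (7,G1,1), (12,G2,2), (14,G1,3.5), (14,G4,3.5), (15,G1,5), (16,G1,6.5), (16,G3,6.5), (19,G2,8), (20,G3,9.5), (20,G4,9.5), (21,G1,11), (22,G3,12), (24,G2,13), (25,G2,14.5), (25,G4,14.5), (27,G4,16), (30,G3,17)
Step 2: Sum ranks within each group.
R_1 = 27 (n_1 = 5)
R_2 = 37.5 (n_2 = 4)
R_3 = 45 (n_3 = 4)
R_4 = 43.5 (n_4 = 4)
Step 3: H = 12/(N(N+1)) * sum(R_i^2/n_i) - 3(N+1)
     = 12/(17*18) * (27^2/5 + 37.5^2/4 + 45^2/4 + 43.5^2/4) - 3*18
     = 0.039216 * 1476.67 - 54
     = 3.908824.
Step 4: Ties present; correction factor C = 1 - 24/(17^3 - 17) = 0.995098. Corrected H = 3.908824 / 0.995098 = 3.928079.
Step 5: Under H0, H ~ chi^2(3); p-value = 0.269336.
Step 6: alpha = 0.05. fail to reject H0.

H = 3.9281, df = 3, p = 0.269336, fail to reject H0.


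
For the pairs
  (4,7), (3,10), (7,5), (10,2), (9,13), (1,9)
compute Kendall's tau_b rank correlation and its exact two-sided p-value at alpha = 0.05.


Step 1: Enumerate the 15 unordered pairs (i,j) with i<j and classify each by sign(x_j-x_i) * sign(y_j-y_i).
  (1,2):dx=-1,dy=+3->D; (1,3):dx=+3,dy=-2->D; (1,4):dx=+6,dy=-5->D; (1,5):dx=+5,dy=+6->C
  (1,6):dx=-3,dy=+2->D; (2,3):dx=+4,dy=-5->D; (2,4):dx=+7,dy=-8->D; (2,5):dx=+6,dy=+3->C
  (2,6):dx=-2,dy=-1->C; (3,4):dx=+3,dy=-3->D; (3,5):dx=+2,dy=+8->C; (3,6):dx=-6,dy=+4->D
  (4,5):dx=-1,dy=+11->D; (4,6):dx=-9,dy=+7->D; (5,6):dx=-8,dy=-4->C
Step 2: C = 5, D = 10, total pairs = 15.
Step 3: tau = (C - D)/(n(n-1)/2) = (5 - 10)/15 = -0.333333.
Step 4: Exact two-sided p-value (enumerate n! = 720 permutations of y under H0): p = 0.469444.
Step 5: alpha = 0.05. fail to reject H0.

tau_b = -0.3333 (C=5, D=10), p = 0.469444, fail to reject H0.


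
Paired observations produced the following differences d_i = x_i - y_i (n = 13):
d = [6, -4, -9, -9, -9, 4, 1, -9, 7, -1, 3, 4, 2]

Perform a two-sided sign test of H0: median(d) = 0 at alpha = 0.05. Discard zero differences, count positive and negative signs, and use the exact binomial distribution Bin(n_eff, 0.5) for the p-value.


Step 1: Discard zero differences. Original n = 13; n_eff = number of nonzero differences = 13.
Nonzero differences (with sign): +6, -4, -9, -9, -9, +4, +1, -9, +7, -1, +3, +4, +2
Step 2: Count signs: positive = 7, negative = 6.
Step 3: Under H0: P(positive) = 0.5, so the number of positives S ~ Bin(13, 0.5).
Step 4: Two-sided exact p-value = sum of Bin(13,0.5) probabilities at or below the observed probability = 1.000000.
Step 5: alpha = 0.05. fail to reject H0.

n_eff = 13, pos = 7, neg = 6, p = 1.000000, fail to reject H0.


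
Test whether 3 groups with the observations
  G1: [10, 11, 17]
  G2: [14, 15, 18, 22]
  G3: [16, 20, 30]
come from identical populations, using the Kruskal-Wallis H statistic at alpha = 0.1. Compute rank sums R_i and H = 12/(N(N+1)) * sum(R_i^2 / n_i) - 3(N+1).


Step 1: Combine all N = 10 observations and assign midranks.
sorted (value, group, rank): (10,G1,1), (11,G1,2), (14,G2,3), (15,G2,4), (16,G3,5), (17,G1,6), (18,G2,7), (20,G3,8), (22,G2,9), (30,G3,10)
Step 2: Sum ranks within each group.
R_1 = 9 (n_1 = 3)
R_2 = 23 (n_2 = 4)
R_3 = 23 (n_3 = 3)
Step 3: H = 12/(N(N+1)) * sum(R_i^2/n_i) - 3(N+1)
     = 12/(10*11) * (9^2/3 + 23^2/4 + 23^2/3) - 3*11
     = 0.109091 * 335.583 - 33
     = 3.609091.
Step 4: No ties, so H is used without correction.
Step 5: Under H0, H ~ chi^2(2); p-value = 0.164549.
Step 6: alpha = 0.1. fail to reject H0.

H = 3.6091, df = 2, p = 0.164549, fail to reject H0.


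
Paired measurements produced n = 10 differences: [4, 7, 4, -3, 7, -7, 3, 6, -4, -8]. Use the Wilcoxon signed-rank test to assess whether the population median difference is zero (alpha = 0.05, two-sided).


Step 1: Drop any zero differences (none here) and take |d_i|.
|d| = [4, 7, 4, 3, 7, 7, 3, 6, 4, 8]
Step 2: Midrank |d_i| (ties get averaged ranks).
ranks: |4|->4, |7|->8, |4|->4, |3|->1.5, |7|->8, |7|->8, |3|->1.5, |6|->6, |4|->4, |8|->10
Step 3: Attach original signs; sum ranks with positive sign and with negative sign.
W+ = 4 + 8 + 4 + 8 + 1.5 + 6 = 31.5
W- = 1.5 + 8 + 4 + 10 = 23.5
(Check: W+ + W- = 55 should equal n(n+1)/2 = 55.)
Step 4: Test statistic W = min(W+, W-) = 23.5.
Step 5: Ties in |d|, so use the tie-corrected normal approximation.
        E[W] = n(n+1)/4 = 10*11/4 = 27.5.
        Tie groups: |d|=3 (t=2), |d|=4 (t=3), |d|=7 (t=3); sum(t^3 - t) = 54.
        Var[W] = n(n+1)(2n+1)/24 - sum(t^3-t)/48 = 2310/24 - 54/48 = 95.125.
        z = (W - E[W]) / sqrt(Var[W]) = (23.5 - 27.5) / 9.7532 = -0.4101.
        Two-sided p = 2*Phi(z) = 0.681717.
Step 6: alpha = 0.05. fail to reject H0.

W+ = 31.5, W- = 23.5, W = min = 23.5, p = 0.681717, fail to reject H0.


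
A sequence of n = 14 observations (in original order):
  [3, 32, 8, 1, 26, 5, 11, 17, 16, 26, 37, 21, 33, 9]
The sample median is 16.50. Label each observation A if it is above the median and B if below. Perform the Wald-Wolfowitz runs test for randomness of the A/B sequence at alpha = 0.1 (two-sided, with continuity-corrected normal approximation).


Step 1: Compute median = 16.50; label A = above, B = below.
Labels in order: BABBABBABAAAAB  (n_A = 7, n_B = 7)
Step 2: Count runs R = 9.
Step 3: Under H0 (random ordering), E[R] = 2*n_A*n_B/(n_A+n_B) + 1 = 2*7*7/14 + 1 = 8.0000.
        Var[R] = 2*n_A*n_B*(2*n_A*n_B - n_A - n_B) / ((n_A+n_B)^2 * (n_A+n_B-1)) = 8232/2548 = 3.2308.
        SD[R] = 1.7974.
Step 4: Continuity-corrected z = (R - 0.5 - E[R]) / SD[R] = (9 - 0.5 - 8.0000) / 1.7974 = 0.2782.
Step 5: Two-sided p-value via normal approximation = 2*(1 - Phi(|z|)) = 0.780879.
Step 6: alpha = 0.1. fail to reject H0.

R = 9, z = 0.2782, p = 0.780879, fail to reject H0.


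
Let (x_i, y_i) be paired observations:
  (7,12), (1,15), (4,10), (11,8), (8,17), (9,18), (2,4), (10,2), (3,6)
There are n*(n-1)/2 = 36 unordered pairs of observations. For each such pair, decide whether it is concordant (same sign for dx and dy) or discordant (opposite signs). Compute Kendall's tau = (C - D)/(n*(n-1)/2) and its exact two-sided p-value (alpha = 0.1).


Step 1: Enumerate the 36 unordered pairs (i,j) with i<j and classify each by sign(x_j-x_i) * sign(y_j-y_i).
  (1,2):dx=-6,dy=+3->D; (1,3):dx=-3,dy=-2->C; (1,4):dx=+4,dy=-4->D; (1,5):dx=+1,dy=+5->C
  (1,6):dx=+2,dy=+6->C; (1,7):dx=-5,dy=-8->C; (1,8):dx=+3,dy=-10->D; (1,9):dx=-4,dy=-6->C
  (2,3):dx=+3,dy=-5->D; (2,4):dx=+10,dy=-7->D; (2,5):dx=+7,dy=+2->C; (2,6):dx=+8,dy=+3->C
  (2,7):dx=+1,dy=-11->D; (2,8):dx=+9,dy=-13->D; (2,9):dx=+2,dy=-9->D; (3,4):dx=+7,dy=-2->D
  (3,5):dx=+4,dy=+7->C; (3,6):dx=+5,dy=+8->C; (3,7):dx=-2,dy=-6->C; (3,8):dx=+6,dy=-8->D
  (3,9):dx=-1,dy=-4->C; (4,5):dx=-3,dy=+9->D; (4,6):dx=-2,dy=+10->D; (4,7):dx=-9,dy=-4->C
  (4,8):dx=-1,dy=-6->C; (4,9):dx=-8,dy=-2->C; (5,6):dx=+1,dy=+1->C; (5,7):dx=-6,dy=-13->C
  (5,8):dx=+2,dy=-15->D; (5,9):dx=-5,dy=-11->C; (6,7):dx=-7,dy=-14->C; (6,8):dx=+1,dy=-16->D
  (6,9):dx=-6,dy=-12->C; (7,8):dx=+8,dy=-2->D; (7,9):dx=+1,dy=+2->C; (8,9):dx=-7,dy=+4->D
Step 2: C = 20, D = 16, total pairs = 36.
Step 3: tau = (C - D)/(n(n-1)/2) = (20 - 16)/36 = 0.111111.
Step 4: Exact two-sided p-value (enumerate n! = 362880 permutations of y under H0): p = 0.761414.
Step 5: alpha = 0.1. fail to reject H0.

tau_b = 0.1111 (C=20, D=16), p = 0.761414, fail to reject H0.


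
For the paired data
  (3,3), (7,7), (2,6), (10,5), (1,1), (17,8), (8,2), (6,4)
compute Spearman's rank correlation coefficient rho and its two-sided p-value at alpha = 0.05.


Step 1: Rank x and y separately (midranks; no ties here).
rank(x): 3->3, 7->5, 2->2, 10->7, 1->1, 17->8, 8->6, 6->4
rank(y): 3->3, 7->7, 6->6, 5->5, 1->1, 8->8, 2->2, 4->4
Step 2: d_i = R_x(i) - R_y(i); compute d_i^2.
  (3-3)^2=0, (5-7)^2=4, (2-6)^2=16, (7-5)^2=4, (1-1)^2=0, (8-8)^2=0, (6-2)^2=16, (4-4)^2=0
sum(d^2) = 40.
Step 3: rho = 1 - 6*40 / (8*(8^2 - 1)) = 1 - 240/504 = 0.523810.
Step 4: Under H0, t = rho * sqrt((n-2)/(1-rho^2)) = 1.5062 ~ t(6).
Step 5: Two-sided p-value from the t-distribution with 6 df = 0.182721.
Step 6: alpha = 0.05. fail to reject H0.

rho = 0.5238, p = 0.182721, fail to reject H0 at alpha = 0.05.


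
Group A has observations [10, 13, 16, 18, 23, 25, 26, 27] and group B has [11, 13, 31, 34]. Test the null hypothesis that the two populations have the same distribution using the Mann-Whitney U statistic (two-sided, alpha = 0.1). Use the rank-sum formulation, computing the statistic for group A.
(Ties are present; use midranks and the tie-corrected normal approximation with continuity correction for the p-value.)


Step 1: Combine and sort all 12 observations; assign midranks.
sorted (value, group): (10,X), (11,Y), (13,X), (13,Y), (16,X), (18,X), (23,X), (25,X), (26,X), (27,X), (31,Y), (34,Y)
ranks: 10->1, 11->2, 13->3.5, 13->3.5, 16->5, 18->6, 23->7, 25->8, 26->9, 27->10, 31->11, 34->12
Step 2: Rank sum for X: R1 = 1 + 3.5 + 5 + 6 + 7 + 8 + 9 + 10 = 49.5.
Step 3: U_X = R1 - n1(n1+1)/2 = 49.5 - 8*9/2 = 49.5 - 36 = 13.5.
       U_Y = n1*n2 - U_X = 32 - 13.5 = 18.5.
Step 4: Ties are present, so use the tie-corrected normal approximation (with continuity correction) for the p-value.
Step 5: p-value = 0.733647; compare to alpha = 0.1. fail to reject H0.

U_X = 13.5, p = 0.733647, fail to reject H0 at alpha = 0.1.


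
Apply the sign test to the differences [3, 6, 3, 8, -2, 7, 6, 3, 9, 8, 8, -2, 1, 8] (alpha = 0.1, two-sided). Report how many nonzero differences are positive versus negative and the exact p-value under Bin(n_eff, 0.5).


Step 1: Discard zero differences. Original n = 14; n_eff = number of nonzero differences = 14.
Nonzero differences (with sign): +3, +6, +3, +8, -2, +7, +6, +3, +9, +8, +8, -2, +1, +8
Step 2: Count signs: positive = 12, negative = 2.
Step 3: Under H0: P(positive) = 0.5, so the number of positives S ~ Bin(14, 0.5).
Step 4: Two-sided exact p-value = sum of Bin(14,0.5) probabilities at or below the observed probability = 0.012939.
Step 5: alpha = 0.1. reject H0.

n_eff = 14, pos = 12, neg = 2, p = 0.012939, reject H0.


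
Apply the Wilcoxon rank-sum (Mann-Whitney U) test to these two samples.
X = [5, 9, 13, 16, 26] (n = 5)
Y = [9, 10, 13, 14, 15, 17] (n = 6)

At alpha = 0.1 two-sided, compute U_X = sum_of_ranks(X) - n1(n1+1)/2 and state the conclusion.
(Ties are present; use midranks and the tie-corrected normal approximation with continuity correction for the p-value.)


Step 1: Combine and sort all 11 observations; assign midranks.
sorted (value, group): (5,X), (9,X), (9,Y), (10,Y), (13,X), (13,Y), (14,Y), (15,Y), (16,X), (17,Y), (26,X)
ranks: 5->1, 9->2.5, 9->2.5, 10->4, 13->5.5, 13->5.5, 14->7, 15->8, 16->9, 17->10, 26->11
Step 2: Rank sum for X: R1 = 1 + 2.5 + 5.5 + 9 + 11 = 29.
Step 3: U_X = R1 - n1(n1+1)/2 = 29 - 5*6/2 = 29 - 15 = 14.
       U_Y = n1*n2 - U_X = 30 - 14 = 16.
Step 4: Ties are present, so use the tie-corrected normal approximation (with continuity correction) for the p-value.
Step 5: p-value = 0.926933; compare to alpha = 0.1. fail to reject H0.

U_X = 14, p = 0.926933, fail to reject H0 at alpha = 0.1.


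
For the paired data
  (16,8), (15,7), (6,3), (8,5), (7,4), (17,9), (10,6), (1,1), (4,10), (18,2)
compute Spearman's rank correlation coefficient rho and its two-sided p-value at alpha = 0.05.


Step 1: Rank x and y separately (midranks; no ties here).
rank(x): 16->8, 15->7, 6->3, 8->5, 7->4, 17->9, 10->6, 1->1, 4->2, 18->10
rank(y): 8->8, 7->7, 3->3, 5->5, 4->4, 9->9, 6->6, 1->1, 10->10, 2->2
Step 2: d_i = R_x(i) - R_y(i); compute d_i^2.
  (8-8)^2=0, (7-7)^2=0, (3-3)^2=0, (5-5)^2=0, (4-4)^2=0, (9-9)^2=0, (6-6)^2=0, (1-1)^2=0, (2-10)^2=64, (10-2)^2=64
sum(d^2) = 128.
Step 3: rho = 1 - 6*128 / (10*(10^2 - 1)) = 1 - 768/990 = 0.224242.
Step 4: Under H0, t = rho * sqrt((n-2)/(1-rho^2)) = 0.6508 ~ t(8).
Step 5: Two-sided p-value from the t-distribution with 8 df = 0.533401.
Step 6: alpha = 0.05. fail to reject H0.

rho = 0.2242, p = 0.533401, fail to reject H0 at alpha = 0.05.


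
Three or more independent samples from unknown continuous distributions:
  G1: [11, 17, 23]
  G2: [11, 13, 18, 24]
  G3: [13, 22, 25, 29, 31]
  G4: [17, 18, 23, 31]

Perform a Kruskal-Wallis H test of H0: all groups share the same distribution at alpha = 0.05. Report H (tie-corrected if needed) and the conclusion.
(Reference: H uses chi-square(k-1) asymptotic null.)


Step 1: Combine all N = 16 observations and assign midranks.
sorted (value, group, rank): (11,G1,1.5), (11,G2,1.5), (13,G2,3.5), (13,G3,3.5), (17,G1,5.5), (17,G4,5.5), (18,G2,7.5), (18,G4,7.5), (22,G3,9), (23,G1,10.5), (23,G4,10.5), (24,G2,12), (25,G3,13), (29,G3,14), (31,G3,15.5), (31,G4,15.5)
Step 2: Sum ranks within each group.
R_1 = 17.5 (n_1 = 3)
R_2 = 24.5 (n_2 = 4)
R_3 = 55 (n_3 = 5)
R_4 = 39 (n_4 = 4)
Step 3: H = 12/(N(N+1)) * sum(R_i^2/n_i) - 3(N+1)
     = 12/(16*17) * (17.5^2/3 + 24.5^2/4 + 55^2/5 + 39^2/4) - 3*17
     = 0.044118 * 1237.4 - 51
     = 3.590993.
Step 4: Ties present; correction factor C = 1 - 36/(16^3 - 16) = 0.991176. Corrected H = 3.590993 / 0.991176 = 3.622960.
Step 5: Under H0, H ~ chi^2(3); p-value = 0.305161.
Step 6: alpha = 0.05. fail to reject H0.

H = 3.6230, df = 3, p = 0.305161, fail to reject H0.


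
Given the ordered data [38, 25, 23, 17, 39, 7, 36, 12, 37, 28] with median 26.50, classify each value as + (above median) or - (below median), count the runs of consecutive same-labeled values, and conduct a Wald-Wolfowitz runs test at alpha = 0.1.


Step 1: Compute median = 26.50; label A = above, B = below.
Labels in order: ABBBABABAA  (n_A = 5, n_B = 5)
Step 2: Count runs R = 7.
Step 3: Under H0 (random ordering), E[R] = 2*n_A*n_B/(n_A+n_B) + 1 = 2*5*5/10 + 1 = 6.0000.
        Var[R] = 2*n_A*n_B*(2*n_A*n_B - n_A - n_B) / ((n_A+n_B)^2 * (n_A+n_B-1)) = 2000/900 = 2.2222.
        SD[R] = 1.4907.
Step 4: Continuity-corrected z = (R - 0.5 - E[R]) / SD[R] = (7 - 0.5 - 6.0000) / 1.4907 = 0.3354.
Step 5: Two-sided p-value via normal approximation = 2*(1 - Phi(|z|)) = 0.737316.
Step 6: alpha = 0.1. fail to reject H0.

R = 7, z = 0.3354, p = 0.737316, fail to reject H0.


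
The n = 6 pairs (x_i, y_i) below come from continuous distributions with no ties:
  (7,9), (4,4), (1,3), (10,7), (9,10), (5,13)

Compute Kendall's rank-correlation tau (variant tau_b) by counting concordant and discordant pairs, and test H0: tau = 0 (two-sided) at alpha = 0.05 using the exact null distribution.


Step 1: Enumerate the 15 unordered pairs (i,j) with i<j and classify each by sign(x_j-x_i) * sign(y_j-y_i).
  (1,2):dx=-3,dy=-5->C; (1,3):dx=-6,dy=-6->C; (1,4):dx=+3,dy=-2->D; (1,5):dx=+2,dy=+1->C
  (1,6):dx=-2,dy=+4->D; (2,3):dx=-3,dy=-1->C; (2,4):dx=+6,dy=+3->C; (2,5):dx=+5,dy=+6->C
  (2,6):dx=+1,dy=+9->C; (3,4):dx=+9,dy=+4->C; (3,5):dx=+8,dy=+7->C; (3,6):dx=+4,dy=+10->C
  (4,5):dx=-1,dy=+3->D; (4,6):dx=-5,dy=+6->D; (5,6):dx=-4,dy=+3->D
Step 2: C = 10, D = 5, total pairs = 15.
Step 3: tau = (C - D)/(n(n-1)/2) = (10 - 5)/15 = 0.333333.
Step 4: Exact two-sided p-value (enumerate n! = 720 permutations of y under H0): p = 0.469444.
Step 5: alpha = 0.05. fail to reject H0.

tau_b = 0.3333 (C=10, D=5), p = 0.469444, fail to reject H0.


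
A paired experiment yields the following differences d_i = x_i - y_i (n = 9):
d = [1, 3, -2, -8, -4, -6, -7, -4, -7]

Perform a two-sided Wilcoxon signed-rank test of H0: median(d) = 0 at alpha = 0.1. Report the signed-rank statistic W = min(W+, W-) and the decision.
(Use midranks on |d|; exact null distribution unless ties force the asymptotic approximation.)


Step 1: Drop any zero differences (none here) and take |d_i|.
|d| = [1, 3, 2, 8, 4, 6, 7, 4, 7]
Step 2: Midrank |d_i| (ties get averaged ranks).
ranks: |1|->1, |3|->3, |2|->2, |8|->9, |4|->4.5, |6|->6, |7|->7.5, |4|->4.5, |7|->7.5
Step 3: Attach original signs; sum ranks with positive sign and with negative sign.
W+ = 1 + 3 = 4
W- = 2 + 9 + 4.5 + 6 + 7.5 + 4.5 + 7.5 = 41
(Check: W+ + W- = 45 should equal n(n+1)/2 = 45.)
Step 4: Test statistic W = min(W+, W-) = 4.
Step 5: Ties in |d|, so use the tie-corrected normal approximation.
        E[W] = n(n+1)/4 = 9*10/4 = 22.5.
        Tie groups: |d|=4 (t=2), |d|=7 (t=2); sum(t^3 - t) = 12.
        Var[W] = n(n+1)(2n+1)/24 - sum(t^3-t)/48 = 1710/24 - 12/48 = 71.
        z = (W - E[W]) / sqrt(Var[W]) = (4 - 22.5) / 8.4261 = -2.1955.
        Two-sided p = 2*Phi(z) = 0.028124.
Step 6: alpha = 0.1. reject H0.

W+ = 4, W- = 41, W = min = 4, p = 0.028124, reject H0.
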